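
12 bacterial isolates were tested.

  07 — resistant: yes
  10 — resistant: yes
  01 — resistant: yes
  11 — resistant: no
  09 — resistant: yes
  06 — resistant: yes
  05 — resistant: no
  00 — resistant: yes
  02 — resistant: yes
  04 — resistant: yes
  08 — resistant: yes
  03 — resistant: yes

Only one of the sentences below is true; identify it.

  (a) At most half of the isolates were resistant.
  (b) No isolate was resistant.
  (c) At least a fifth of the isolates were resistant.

(c)

|A| = 12, |A ∩ B| = 10, |A ∖ B| = 2.
(a) requires |A ∩ B| ≤ |A ∖ B|: false.
(b) requires A ∩ B = ∅ (|A ∩ B| = 0): false.
(c) requires |A ∩ B| / |A| ≥ 1/5: true.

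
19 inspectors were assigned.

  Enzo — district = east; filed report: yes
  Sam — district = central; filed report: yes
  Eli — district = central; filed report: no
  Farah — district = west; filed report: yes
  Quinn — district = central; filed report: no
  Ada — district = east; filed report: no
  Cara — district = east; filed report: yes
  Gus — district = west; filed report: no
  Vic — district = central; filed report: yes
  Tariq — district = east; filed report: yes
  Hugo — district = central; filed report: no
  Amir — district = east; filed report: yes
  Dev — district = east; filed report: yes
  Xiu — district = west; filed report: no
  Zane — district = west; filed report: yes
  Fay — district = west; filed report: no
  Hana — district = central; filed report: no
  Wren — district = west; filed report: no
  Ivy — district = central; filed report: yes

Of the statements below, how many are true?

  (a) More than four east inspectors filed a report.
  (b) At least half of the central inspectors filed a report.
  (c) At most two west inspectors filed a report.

2

(a) east: |A| = 6, |A ∩ B| = 5; needs |A ∩ B| > 4 — true.
(b) central: |A| = 7, |A ∩ B| = 3; needs |A ∩ B| ≥ |A ∖ B| — false.
(c) west: |A| = 6, |A ∩ B| = 2; needs |A ∩ B| ≤ 2 — true.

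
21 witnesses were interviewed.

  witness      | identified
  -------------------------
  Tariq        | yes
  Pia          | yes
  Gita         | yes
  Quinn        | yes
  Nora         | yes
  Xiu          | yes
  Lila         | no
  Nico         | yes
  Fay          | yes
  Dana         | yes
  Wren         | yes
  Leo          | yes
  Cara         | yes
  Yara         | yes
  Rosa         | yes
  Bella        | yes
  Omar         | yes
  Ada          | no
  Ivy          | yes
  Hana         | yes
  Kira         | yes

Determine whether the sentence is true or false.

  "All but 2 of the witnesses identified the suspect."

True

The determiner here denotes the relation: |A ∖ B| = 2.
|A| = 21, |A ∩ B| = 19, |A ∖ B| = 2.
|A ∖ B| = 2, so the statement is true.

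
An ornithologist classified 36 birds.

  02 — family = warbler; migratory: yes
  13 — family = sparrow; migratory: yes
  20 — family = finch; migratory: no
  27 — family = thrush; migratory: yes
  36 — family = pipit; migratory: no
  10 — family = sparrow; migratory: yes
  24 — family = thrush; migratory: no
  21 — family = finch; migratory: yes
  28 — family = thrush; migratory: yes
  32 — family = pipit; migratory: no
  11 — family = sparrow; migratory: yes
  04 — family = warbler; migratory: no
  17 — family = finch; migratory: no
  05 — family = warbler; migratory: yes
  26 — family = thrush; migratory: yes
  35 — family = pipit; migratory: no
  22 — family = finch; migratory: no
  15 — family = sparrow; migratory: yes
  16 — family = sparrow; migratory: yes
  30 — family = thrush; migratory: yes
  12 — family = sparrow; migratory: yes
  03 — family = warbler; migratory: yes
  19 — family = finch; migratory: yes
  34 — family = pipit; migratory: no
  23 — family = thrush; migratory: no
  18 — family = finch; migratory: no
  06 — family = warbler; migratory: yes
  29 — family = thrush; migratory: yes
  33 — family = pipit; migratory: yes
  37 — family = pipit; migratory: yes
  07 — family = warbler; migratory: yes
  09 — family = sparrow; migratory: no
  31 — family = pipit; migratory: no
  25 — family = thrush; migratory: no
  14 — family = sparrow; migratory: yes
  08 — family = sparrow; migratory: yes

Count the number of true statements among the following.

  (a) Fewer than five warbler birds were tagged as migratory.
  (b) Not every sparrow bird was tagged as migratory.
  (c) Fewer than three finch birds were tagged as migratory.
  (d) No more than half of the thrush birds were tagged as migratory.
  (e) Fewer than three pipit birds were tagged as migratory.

(a) warbler: |A| = 6, |A ∩ B| = 5; needs |A ∩ B| < 5 — false.
(b) sparrow: |A| = 9, |A ∩ B| = 8; needs A ⊄ B (|A ∖ B| ≥ 1) — true.
(c) finch: |A| = 6, |A ∩ B| = 2; needs |A ∩ B| < 3 — true.
(d) thrush: |A| = 8, |A ∩ B| = 5; needs |A ∩ B| ≤ |A ∖ B| — false.
(e) pipit: |A| = 7, |A ∩ B| = 2; needs |A ∩ B| < 3 — true.

3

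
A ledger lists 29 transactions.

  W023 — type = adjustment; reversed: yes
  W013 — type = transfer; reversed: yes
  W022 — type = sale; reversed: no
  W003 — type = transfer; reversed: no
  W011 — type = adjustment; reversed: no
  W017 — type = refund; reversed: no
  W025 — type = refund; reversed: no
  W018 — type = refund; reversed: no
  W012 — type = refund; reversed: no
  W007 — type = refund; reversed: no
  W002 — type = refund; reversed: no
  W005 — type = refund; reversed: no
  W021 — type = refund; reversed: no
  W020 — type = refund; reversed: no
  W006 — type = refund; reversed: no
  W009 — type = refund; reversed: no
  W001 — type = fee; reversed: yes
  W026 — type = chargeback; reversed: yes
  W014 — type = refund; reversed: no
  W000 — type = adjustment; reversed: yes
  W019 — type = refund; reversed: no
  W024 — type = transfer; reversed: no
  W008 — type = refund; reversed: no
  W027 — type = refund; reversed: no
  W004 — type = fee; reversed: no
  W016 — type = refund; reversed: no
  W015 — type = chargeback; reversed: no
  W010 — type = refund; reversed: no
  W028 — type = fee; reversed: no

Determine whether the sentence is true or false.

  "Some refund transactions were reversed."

The determiner here denotes the relation: A ∩ B ≠ ∅ (|A ∩ B| ≥ 1).
|A| = 17, |A ∩ B| = 0, |A ∖ B| = 17.
So the statement is false.

False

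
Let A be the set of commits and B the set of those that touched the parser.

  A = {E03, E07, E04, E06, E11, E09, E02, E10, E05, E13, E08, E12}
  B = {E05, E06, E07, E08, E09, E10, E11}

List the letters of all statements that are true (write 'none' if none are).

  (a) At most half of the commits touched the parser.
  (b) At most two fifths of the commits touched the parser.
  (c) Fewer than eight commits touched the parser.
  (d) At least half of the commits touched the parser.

|A| = 12, |A ∩ B| = 7, |A ∖ B| = 5.
(a) |A ∩ B| ≤ |A ∖ B|: fails.
(b) |A ∩ B| / |A| ≤ 2/5: fails.
(c) |A ∩ B| < 8: holds.
(d) |A ∩ B| ≥ |A ∖ B|: holds.

(c), (d)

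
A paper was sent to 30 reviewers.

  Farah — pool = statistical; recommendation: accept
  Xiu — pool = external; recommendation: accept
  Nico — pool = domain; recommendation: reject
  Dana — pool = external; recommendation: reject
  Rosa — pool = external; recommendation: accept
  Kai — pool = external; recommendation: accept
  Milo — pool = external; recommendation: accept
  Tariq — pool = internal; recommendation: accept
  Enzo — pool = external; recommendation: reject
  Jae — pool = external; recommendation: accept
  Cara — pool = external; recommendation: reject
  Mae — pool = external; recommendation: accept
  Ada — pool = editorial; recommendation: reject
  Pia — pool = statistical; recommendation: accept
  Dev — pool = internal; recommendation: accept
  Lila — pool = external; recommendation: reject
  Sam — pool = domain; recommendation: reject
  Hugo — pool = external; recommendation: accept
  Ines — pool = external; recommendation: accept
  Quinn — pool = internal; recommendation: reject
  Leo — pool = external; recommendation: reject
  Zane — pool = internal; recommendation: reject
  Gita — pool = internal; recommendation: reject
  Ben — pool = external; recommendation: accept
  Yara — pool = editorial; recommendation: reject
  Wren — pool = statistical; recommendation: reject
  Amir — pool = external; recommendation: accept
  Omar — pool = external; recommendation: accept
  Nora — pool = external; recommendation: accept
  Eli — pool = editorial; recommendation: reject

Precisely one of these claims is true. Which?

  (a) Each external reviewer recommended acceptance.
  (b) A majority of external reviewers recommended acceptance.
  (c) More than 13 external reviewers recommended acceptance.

|A| = 17, |A ∩ B| = 12, |A ∖ B| = 5.
(a) requires A ⊆ B, i.e. every element of A is in B (|A ∖ B| = 0): false.
(b) requires |A ∩ B| > |A ∖ B|: true.
(c) requires |A ∩ B| > 13: false.

(b)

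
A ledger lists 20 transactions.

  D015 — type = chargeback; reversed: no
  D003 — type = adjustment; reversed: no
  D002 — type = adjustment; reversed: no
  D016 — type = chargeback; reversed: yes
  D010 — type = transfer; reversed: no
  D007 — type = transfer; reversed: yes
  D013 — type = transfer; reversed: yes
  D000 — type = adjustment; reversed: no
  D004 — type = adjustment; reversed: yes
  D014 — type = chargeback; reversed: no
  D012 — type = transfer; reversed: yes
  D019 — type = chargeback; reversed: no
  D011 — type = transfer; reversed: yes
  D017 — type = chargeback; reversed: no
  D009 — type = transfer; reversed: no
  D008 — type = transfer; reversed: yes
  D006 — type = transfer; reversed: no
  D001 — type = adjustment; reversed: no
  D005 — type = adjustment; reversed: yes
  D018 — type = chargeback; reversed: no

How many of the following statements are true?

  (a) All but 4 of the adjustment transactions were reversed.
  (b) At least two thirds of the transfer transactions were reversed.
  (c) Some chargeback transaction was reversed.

2

(a) adjustment: |A| = 6, |A ∩ B| = 2; needs |A ∖ B| = 4 — true.
(b) transfer: |A| = 8, |A ∩ B| = 5; needs |A ∩ B| / |A| ≥ 2/3 — false.
(c) chargeback: |A| = 6, |A ∩ B| = 1; needs A ∩ B ≠ ∅ (|A ∩ B| ≥ 1) — true.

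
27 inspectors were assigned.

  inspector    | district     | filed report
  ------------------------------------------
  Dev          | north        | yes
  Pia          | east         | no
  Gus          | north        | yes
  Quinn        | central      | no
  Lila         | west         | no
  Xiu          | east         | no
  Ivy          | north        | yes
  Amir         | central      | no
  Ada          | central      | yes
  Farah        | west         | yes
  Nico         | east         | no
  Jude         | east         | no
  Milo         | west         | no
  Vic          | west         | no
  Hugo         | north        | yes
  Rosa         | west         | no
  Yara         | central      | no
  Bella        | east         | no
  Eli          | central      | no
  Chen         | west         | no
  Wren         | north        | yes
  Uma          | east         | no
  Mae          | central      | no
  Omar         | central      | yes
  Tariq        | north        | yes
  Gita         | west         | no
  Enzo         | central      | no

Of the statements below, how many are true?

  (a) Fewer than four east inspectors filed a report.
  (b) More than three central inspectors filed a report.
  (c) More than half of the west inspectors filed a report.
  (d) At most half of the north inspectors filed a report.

(a) east: |A| = 6, |A ∩ B| = 0; needs |A ∩ B| < 4 — true.
(b) central: |A| = 8, |A ∩ B| = 2; needs |A ∩ B| > 3 — false.
(c) west: |A| = 7, |A ∩ B| = 1; needs |A ∩ B| > |A ∖ B| — false.
(d) north: |A| = 6, |A ∩ B| = 6; needs |A ∩ B| ≤ |A ∖ B| — false.

1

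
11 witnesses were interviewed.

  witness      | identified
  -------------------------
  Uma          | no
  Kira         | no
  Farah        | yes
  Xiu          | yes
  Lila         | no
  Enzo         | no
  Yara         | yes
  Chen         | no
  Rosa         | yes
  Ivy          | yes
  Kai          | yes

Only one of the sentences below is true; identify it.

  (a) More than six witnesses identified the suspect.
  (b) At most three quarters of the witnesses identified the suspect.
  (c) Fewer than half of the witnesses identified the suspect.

|A| = 11, |A ∩ B| = 6, |A ∖ B| = 5.
(a) requires |A ∩ B| > 6: false.
(b) requires |A ∩ B| / |A| ≤ 3/4: true.
(c) requires |A ∩ B| < |A ∖ B|: false.

(b)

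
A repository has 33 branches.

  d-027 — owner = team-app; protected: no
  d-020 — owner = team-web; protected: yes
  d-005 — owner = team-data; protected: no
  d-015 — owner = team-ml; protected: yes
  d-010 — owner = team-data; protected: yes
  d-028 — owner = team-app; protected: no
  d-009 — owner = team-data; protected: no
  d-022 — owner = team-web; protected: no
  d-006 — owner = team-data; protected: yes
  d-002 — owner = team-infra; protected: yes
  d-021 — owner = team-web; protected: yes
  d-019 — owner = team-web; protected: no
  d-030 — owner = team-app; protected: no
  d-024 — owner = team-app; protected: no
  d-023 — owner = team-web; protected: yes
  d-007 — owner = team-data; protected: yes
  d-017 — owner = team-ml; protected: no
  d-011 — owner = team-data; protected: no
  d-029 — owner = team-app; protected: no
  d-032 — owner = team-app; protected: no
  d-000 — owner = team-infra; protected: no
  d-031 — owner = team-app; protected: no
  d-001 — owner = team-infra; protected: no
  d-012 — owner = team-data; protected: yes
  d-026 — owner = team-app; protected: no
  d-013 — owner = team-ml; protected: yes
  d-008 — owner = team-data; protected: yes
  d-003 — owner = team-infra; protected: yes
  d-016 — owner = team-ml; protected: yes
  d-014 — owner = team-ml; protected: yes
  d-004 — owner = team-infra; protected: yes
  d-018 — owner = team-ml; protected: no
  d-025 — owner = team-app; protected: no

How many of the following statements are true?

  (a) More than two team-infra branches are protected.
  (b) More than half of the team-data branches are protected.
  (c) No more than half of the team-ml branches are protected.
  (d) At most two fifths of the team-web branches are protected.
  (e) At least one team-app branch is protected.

(a) team-infra: |A| = 5, |A ∩ B| = 3; needs |A ∩ B| > 2 — true.
(b) team-data: |A| = 8, |A ∩ B| = 5; needs |A ∩ B| > |A ∖ B| — true.
(c) team-ml: |A| = 6, |A ∩ B| = 4; needs |A ∩ B| ≤ |A ∖ B| — false.
(d) team-web: |A| = 5, |A ∩ B| = 3; needs |A ∩ B| / |A| ≤ 2/5 — false.
(e) team-app: |A| = 9, |A ∩ B| = 0; needs A ∩ B ≠ ∅ (|A ∩ B| ≥ 1) — false.

2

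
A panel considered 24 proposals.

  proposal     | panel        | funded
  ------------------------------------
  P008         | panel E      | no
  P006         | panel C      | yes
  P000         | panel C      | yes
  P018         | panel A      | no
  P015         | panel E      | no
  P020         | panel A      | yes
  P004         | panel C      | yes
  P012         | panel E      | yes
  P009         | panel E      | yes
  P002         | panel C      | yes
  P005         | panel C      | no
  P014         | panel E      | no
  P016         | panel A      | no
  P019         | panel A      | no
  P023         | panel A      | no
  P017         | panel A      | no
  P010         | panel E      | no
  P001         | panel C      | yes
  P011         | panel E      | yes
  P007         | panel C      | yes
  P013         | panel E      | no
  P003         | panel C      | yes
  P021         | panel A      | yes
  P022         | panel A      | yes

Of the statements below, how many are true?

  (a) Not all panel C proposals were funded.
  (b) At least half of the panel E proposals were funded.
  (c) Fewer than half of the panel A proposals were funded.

(a) panel C: |A| = 8, |A ∩ B| = 7; needs A ⊄ B (|A ∖ B| ≥ 1) — true.
(b) panel E: |A| = 8, |A ∩ B| = 3; needs |A ∩ B| ≥ |A ∖ B| — false.
(c) panel A: |A| = 8, |A ∩ B| = 3; needs |A ∩ B| < |A ∖ B| — true.

2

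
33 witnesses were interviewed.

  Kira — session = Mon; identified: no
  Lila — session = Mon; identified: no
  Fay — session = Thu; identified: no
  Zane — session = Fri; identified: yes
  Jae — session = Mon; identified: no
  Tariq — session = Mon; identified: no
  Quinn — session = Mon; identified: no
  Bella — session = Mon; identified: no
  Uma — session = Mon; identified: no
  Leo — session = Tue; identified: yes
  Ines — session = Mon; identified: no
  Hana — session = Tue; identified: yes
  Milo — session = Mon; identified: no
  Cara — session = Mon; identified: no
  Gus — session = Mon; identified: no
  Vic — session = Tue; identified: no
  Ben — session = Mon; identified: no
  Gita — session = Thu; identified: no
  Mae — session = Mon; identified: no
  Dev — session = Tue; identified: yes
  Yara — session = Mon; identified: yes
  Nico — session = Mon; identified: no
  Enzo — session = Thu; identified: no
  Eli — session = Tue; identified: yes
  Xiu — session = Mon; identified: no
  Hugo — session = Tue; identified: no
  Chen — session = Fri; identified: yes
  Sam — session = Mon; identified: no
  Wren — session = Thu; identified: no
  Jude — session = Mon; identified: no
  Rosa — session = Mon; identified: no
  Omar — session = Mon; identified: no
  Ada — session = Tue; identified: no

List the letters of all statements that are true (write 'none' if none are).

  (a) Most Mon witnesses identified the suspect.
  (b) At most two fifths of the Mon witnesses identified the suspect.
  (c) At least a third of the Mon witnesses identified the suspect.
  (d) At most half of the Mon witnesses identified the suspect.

(b), (d)

|A| = 20, |A ∩ B| = 1, |A ∖ B| = 19.
(a) |A ∩ B| > |A ∖ B|: fails.
(b) |A ∩ B| / |A| ≤ 2/5: holds.
(c) |A ∩ B| / |A| ≥ 1/3: fails.
(d) |A ∩ B| ≤ |A ∖ B|: holds.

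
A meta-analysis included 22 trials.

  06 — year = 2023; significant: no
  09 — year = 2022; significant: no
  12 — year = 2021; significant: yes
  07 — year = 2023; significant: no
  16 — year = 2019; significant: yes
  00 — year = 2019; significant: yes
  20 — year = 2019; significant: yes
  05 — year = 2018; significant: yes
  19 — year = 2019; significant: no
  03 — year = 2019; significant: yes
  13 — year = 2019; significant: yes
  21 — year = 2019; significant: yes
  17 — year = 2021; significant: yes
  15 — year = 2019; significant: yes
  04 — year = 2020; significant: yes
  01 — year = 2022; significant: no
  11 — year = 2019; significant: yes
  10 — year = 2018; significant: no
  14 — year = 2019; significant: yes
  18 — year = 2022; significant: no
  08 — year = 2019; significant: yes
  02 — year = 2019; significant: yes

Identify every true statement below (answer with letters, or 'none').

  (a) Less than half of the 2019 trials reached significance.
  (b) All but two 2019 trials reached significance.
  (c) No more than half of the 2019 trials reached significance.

none

|A| = 12, |A ∩ B| = 11, |A ∖ B| = 1.
(a) |A ∩ B| < |A ∖ B|: fails.
(b) |A ∖ B| = 2: fails.
(c) |A ∩ B| ≤ |A ∖ B|: fails.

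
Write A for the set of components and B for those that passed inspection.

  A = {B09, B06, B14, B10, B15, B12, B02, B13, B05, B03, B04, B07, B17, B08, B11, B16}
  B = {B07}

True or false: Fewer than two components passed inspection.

True

Truth condition: |A ∩ B| < 2.
|A| = 16, |A ∩ B| = 1, |A ∖ B| = 15.
|A ∩ B| = 1, so the statement is true.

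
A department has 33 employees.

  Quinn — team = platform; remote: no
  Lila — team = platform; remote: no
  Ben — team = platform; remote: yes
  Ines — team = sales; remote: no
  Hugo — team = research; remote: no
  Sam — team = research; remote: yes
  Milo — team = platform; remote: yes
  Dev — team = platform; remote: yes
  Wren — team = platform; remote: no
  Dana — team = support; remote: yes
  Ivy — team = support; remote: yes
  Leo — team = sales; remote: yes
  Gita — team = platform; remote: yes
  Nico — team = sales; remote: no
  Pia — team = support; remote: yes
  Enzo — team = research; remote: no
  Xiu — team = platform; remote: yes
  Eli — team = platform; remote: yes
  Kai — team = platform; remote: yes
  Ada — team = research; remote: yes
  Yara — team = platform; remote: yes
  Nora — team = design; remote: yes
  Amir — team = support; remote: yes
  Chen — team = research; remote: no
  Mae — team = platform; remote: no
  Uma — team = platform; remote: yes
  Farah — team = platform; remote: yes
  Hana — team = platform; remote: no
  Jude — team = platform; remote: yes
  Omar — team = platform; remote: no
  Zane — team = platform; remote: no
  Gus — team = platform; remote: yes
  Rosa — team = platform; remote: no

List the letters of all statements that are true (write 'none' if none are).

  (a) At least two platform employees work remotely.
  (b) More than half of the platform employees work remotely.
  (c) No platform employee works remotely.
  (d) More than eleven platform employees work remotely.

(a), (b), (d)

|A| = 20, |A ∩ B| = 12, |A ∖ B| = 8.
(a) |A ∩ B| ≥ 2: holds.
(b) |A ∩ B| > |A ∖ B|: holds.
(c) A ∩ B = ∅ (|A ∩ B| = 0): fails.
(d) |A ∩ B| > 11: holds.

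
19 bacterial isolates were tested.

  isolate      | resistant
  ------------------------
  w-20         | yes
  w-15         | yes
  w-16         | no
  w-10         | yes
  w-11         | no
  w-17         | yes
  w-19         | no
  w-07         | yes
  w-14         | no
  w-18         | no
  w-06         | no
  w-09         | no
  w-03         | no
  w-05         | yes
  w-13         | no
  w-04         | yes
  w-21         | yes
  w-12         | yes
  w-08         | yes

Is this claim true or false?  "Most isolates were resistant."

Truth condition: |A ∩ B| > |A ∖ B|.
|A| = 19, |A ∩ B| = 10, |A ∖ B| = 9.
10 > 9, so the statement is true.

True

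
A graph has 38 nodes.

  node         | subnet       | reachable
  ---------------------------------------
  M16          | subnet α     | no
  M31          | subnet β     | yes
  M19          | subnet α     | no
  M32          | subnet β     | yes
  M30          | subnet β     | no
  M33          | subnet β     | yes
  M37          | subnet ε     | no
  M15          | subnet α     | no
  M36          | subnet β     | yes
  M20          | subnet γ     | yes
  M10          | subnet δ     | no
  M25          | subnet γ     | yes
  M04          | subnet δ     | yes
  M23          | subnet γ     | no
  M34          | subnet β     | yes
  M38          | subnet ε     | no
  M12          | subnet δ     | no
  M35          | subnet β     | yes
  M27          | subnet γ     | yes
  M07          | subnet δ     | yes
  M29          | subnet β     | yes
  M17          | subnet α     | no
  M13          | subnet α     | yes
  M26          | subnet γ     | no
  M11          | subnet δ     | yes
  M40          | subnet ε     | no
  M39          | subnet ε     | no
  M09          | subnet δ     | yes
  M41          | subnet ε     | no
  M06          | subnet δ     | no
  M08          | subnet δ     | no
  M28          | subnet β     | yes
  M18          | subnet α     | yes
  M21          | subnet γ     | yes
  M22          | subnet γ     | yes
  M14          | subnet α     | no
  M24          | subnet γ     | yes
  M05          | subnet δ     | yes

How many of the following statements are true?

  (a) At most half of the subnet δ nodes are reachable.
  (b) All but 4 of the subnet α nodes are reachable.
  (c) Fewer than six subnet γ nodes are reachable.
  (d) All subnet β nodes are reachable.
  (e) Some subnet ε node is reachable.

0

(a) subnet δ: |A| = 9, |A ∩ B| = 5; needs |A ∩ B| ≤ |A ∖ B| — false.
(b) subnet α: |A| = 7, |A ∩ B| = 2; needs |A ∖ B| = 4 — false.
(c) subnet γ: |A| = 8, |A ∩ B| = 6; needs |A ∩ B| < 6 — false.
(d) subnet β: |A| = 9, |A ∩ B| = 8; needs A ⊆ B, i.e. every element of A is in B (|A ∖ B| = 0) — false.
(e) subnet ε: |A| = 5, |A ∩ B| = 0; needs A ∩ B ≠ ∅ (|A ∩ B| ≥ 1) — false.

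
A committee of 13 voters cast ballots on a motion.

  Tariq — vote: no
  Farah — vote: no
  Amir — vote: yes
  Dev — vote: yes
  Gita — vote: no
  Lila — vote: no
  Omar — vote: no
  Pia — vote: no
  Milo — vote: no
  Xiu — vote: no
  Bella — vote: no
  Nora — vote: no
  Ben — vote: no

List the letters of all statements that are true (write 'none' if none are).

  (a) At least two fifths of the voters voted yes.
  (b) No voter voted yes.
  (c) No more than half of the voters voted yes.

|A| = 13, |A ∩ B| = 2, |A ∖ B| = 11.
(a) |A ∩ B| / |A| ≥ 2/5: fails.
(b) A ∩ B = ∅ (|A ∩ B| = 0): fails.
(c) |A ∩ B| ≤ |A ∖ B|: holds.

(c)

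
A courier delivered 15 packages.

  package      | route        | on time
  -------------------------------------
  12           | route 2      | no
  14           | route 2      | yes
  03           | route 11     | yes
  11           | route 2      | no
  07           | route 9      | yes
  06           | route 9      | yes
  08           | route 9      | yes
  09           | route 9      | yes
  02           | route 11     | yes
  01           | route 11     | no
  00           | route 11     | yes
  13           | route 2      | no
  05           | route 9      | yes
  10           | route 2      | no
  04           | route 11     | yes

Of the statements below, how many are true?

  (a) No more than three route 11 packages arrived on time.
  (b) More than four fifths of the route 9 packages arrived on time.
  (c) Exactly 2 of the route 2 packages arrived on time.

1

(a) route 11: |A| = 5, |A ∩ B| = 4; needs |A ∩ B| ≤ 3 — false.
(b) route 9: |A| = 5, |A ∩ B| = 5; needs |A ∩ B| / |A| > 4/5 — true.
(c) route 2: |A| = 5, |A ∩ B| = 1; needs |A ∩ B| = 2 — false.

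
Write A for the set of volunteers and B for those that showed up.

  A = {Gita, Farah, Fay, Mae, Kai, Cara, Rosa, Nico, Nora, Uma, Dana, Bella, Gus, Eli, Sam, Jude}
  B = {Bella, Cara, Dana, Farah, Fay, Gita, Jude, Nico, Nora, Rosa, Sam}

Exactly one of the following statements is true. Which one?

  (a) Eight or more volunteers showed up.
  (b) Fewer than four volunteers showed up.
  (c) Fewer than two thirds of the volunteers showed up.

|A| = 16, |A ∩ B| = 11, |A ∖ B| = 5.
(a) requires |A ∩ B| ≥ 8: true.
(b) requires |A ∩ B| < 4: false.
(c) requires |A ∩ B| / |A| < 2/3: false.

(a)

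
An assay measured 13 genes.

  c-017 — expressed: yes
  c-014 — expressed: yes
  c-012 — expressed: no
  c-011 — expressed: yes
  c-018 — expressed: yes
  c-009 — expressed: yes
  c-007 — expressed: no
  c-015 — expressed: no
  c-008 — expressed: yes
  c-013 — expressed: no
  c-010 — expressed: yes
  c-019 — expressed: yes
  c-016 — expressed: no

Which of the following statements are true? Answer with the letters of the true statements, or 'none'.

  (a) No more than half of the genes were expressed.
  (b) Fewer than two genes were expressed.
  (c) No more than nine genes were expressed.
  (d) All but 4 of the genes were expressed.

|A| = 13, |A ∩ B| = 8, |A ∖ B| = 5.
(a) |A ∩ B| ≤ |A ∖ B|: fails.
(b) |A ∩ B| < 2: fails.
(c) |A ∩ B| ≤ 9: holds.
(d) |A ∖ B| = 4: fails.

(c)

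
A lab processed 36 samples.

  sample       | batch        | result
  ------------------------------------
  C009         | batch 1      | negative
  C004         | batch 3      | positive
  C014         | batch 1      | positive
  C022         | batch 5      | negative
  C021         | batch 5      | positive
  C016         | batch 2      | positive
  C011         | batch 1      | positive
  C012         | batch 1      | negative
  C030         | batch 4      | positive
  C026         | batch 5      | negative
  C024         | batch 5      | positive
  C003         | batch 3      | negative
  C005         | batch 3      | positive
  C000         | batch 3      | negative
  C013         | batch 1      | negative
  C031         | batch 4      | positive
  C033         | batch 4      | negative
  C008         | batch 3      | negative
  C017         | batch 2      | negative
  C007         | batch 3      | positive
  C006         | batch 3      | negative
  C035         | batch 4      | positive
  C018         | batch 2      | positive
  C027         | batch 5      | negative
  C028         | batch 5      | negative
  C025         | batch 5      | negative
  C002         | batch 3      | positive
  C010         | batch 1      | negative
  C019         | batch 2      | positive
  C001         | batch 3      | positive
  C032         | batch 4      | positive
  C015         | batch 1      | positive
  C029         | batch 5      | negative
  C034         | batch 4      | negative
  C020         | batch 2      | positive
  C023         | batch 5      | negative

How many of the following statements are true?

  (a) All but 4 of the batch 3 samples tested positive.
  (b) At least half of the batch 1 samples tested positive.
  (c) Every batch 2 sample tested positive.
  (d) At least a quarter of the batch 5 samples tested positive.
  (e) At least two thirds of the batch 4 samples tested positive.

2

(a) batch 3: |A| = 9, |A ∩ B| = 5; needs |A ∖ B| = 4 — true.
(b) batch 1: |A| = 7, |A ∩ B| = 3; needs |A ∩ B| ≥ |A ∖ B| — false.
(c) batch 2: |A| = 5, |A ∩ B| = 4; needs A ⊆ B, i.e. every element of A is in B (|A ∖ B| = 0) — false.
(d) batch 5: |A| = 9, |A ∩ B| = 2; needs |A ∩ B| / |A| ≥ 1/4 — false.
(e) batch 4: |A| = 6, |A ∩ B| = 4; needs |A ∩ B| / |A| ≥ 2/3 — true.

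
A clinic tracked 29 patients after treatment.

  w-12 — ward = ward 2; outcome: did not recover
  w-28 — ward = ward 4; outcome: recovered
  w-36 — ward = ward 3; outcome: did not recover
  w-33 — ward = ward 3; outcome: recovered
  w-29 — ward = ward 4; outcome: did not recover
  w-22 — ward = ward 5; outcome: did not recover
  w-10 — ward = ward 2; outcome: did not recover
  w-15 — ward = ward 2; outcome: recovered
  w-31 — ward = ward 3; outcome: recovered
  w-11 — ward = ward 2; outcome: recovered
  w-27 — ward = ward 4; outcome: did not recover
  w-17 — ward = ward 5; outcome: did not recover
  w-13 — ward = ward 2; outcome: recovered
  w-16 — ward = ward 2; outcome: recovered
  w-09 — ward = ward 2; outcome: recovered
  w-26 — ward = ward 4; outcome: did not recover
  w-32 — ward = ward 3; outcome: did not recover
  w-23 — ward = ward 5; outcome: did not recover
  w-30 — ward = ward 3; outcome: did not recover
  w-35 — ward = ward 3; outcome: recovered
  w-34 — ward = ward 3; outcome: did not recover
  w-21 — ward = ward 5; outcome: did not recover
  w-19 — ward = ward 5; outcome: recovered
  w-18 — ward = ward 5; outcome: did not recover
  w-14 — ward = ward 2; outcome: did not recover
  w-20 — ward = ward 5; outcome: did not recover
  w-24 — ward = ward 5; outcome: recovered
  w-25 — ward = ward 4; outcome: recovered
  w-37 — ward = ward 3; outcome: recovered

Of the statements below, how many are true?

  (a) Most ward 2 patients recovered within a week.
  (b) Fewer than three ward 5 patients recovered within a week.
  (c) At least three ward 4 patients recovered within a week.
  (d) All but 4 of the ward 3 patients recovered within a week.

(a) ward 2: |A| = 8, |A ∩ B| = 5; needs |A ∩ B| > |A ∖ B| — true.
(b) ward 5: |A| = 8, |A ∩ B| = 2; needs |A ∩ B| < 3 — true.
(c) ward 4: |A| = 5, |A ∩ B| = 2; needs |A ∩ B| ≥ 3 — false.
(d) ward 3: |A| = 8, |A ∩ B| = 4; needs |A ∖ B| = 4 — true.

3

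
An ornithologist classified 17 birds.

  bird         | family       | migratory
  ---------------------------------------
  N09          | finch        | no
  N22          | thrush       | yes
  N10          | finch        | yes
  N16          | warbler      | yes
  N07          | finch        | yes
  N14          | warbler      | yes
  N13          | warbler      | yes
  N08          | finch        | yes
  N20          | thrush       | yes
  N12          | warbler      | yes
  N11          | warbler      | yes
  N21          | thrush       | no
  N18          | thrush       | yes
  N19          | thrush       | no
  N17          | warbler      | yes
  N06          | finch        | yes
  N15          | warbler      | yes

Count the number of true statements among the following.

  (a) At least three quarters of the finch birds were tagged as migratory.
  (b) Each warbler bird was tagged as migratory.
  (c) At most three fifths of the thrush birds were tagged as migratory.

(a) finch: |A| = 5, |A ∩ B| = 4; needs |A ∩ B| / |A| ≥ 3/4 — true.
(b) warbler: |A| = 7, |A ∩ B| = 7; needs A ⊆ B, i.e. every element of A is in B (|A ∖ B| = 0) — true.
(c) thrush: |A| = 5, |A ∩ B| = 3; needs |A ∩ B| / |A| ≤ 3/5 — true.

3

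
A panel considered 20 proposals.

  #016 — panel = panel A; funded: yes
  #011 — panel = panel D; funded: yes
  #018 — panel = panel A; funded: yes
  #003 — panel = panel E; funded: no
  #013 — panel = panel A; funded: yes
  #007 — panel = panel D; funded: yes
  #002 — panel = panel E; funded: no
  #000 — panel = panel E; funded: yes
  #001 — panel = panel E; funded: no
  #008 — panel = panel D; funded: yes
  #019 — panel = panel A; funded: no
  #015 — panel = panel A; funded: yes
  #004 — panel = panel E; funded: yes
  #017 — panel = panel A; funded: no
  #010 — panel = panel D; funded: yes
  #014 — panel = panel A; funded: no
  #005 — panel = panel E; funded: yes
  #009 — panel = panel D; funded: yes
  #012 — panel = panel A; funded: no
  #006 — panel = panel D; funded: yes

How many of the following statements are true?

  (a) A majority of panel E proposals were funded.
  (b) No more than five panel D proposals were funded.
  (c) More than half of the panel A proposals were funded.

(a) panel E: |A| = 6, |A ∩ B| = 3; needs |A ∩ B| > |A ∖ B| — false.
(b) panel D: |A| = 6, |A ∩ B| = 6; needs |A ∩ B| ≤ 5 — false.
(c) panel A: |A| = 8, |A ∩ B| = 4; needs |A ∩ B| > |A ∖ B| — false.

0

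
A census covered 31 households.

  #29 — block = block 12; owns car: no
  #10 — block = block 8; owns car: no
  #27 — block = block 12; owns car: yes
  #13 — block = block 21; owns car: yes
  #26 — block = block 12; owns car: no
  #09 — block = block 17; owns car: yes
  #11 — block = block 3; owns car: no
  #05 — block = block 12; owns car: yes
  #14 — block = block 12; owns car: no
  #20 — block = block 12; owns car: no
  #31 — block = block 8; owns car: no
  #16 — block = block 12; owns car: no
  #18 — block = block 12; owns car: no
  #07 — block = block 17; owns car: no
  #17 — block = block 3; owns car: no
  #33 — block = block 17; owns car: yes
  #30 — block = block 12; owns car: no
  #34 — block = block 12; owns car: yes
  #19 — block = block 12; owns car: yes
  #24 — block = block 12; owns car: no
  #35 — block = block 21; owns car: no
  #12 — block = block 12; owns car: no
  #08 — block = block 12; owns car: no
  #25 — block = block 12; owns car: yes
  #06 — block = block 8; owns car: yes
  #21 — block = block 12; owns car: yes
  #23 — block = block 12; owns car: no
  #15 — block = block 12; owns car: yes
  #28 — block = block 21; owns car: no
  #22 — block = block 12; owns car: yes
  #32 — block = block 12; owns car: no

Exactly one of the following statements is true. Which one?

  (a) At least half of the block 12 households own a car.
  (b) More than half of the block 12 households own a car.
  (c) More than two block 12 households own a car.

|A| = 20, |A ∩ B| = 8, |A ∖ B| = 12.
(a) requires |A ∩ B| ≥ |A ∖ B|: false.
(b) requires |A ∩ B| > |A ∖ B|: false.
(c) requires |A ∩ B| > 2: true.

(c)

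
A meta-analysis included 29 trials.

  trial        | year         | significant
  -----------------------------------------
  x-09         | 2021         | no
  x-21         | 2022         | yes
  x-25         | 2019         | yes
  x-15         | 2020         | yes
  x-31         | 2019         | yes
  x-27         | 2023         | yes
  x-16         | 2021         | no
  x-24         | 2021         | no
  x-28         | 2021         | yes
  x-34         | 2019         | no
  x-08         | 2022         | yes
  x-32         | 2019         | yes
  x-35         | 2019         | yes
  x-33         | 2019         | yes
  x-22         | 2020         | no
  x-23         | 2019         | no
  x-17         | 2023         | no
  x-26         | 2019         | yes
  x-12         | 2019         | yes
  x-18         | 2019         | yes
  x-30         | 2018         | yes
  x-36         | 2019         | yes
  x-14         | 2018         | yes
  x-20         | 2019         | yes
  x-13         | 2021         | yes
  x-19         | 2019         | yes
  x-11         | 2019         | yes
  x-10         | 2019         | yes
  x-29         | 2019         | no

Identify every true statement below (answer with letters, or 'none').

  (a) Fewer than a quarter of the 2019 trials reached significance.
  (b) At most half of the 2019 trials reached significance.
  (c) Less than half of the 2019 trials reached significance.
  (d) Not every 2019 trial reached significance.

|A| = 16, |A ∩ B| = 13, |A ∖ B| = 3.
(a) |A ∩ B| / |A| < 1/4: fails.
(b) |A ∩ B| ≤ |A ∖ B|: fails.
(c) |A ∩ B| < |A ∖ B|: fails.
(d) A ⊄ B (|A ∖ B| ≥ 1): holds.

(d)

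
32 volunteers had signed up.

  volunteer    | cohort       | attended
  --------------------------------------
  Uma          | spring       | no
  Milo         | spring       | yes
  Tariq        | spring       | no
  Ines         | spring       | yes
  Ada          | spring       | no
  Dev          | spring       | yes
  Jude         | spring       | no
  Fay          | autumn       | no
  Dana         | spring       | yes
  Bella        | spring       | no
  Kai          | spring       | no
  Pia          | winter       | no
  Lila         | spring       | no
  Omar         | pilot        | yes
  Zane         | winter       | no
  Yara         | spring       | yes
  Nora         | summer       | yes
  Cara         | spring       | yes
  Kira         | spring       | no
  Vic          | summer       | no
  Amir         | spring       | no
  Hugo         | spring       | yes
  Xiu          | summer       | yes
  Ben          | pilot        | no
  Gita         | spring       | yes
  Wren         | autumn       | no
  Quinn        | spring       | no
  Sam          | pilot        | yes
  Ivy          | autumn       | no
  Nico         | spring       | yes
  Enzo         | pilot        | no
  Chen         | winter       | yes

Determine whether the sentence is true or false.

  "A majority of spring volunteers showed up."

False

Truth condition: |A ∩ B| > |A ∖ B|.
|A| = 19, |A ∩ B| = 9, |A ∖ B| = 10.
9 < 10, so the statement is false.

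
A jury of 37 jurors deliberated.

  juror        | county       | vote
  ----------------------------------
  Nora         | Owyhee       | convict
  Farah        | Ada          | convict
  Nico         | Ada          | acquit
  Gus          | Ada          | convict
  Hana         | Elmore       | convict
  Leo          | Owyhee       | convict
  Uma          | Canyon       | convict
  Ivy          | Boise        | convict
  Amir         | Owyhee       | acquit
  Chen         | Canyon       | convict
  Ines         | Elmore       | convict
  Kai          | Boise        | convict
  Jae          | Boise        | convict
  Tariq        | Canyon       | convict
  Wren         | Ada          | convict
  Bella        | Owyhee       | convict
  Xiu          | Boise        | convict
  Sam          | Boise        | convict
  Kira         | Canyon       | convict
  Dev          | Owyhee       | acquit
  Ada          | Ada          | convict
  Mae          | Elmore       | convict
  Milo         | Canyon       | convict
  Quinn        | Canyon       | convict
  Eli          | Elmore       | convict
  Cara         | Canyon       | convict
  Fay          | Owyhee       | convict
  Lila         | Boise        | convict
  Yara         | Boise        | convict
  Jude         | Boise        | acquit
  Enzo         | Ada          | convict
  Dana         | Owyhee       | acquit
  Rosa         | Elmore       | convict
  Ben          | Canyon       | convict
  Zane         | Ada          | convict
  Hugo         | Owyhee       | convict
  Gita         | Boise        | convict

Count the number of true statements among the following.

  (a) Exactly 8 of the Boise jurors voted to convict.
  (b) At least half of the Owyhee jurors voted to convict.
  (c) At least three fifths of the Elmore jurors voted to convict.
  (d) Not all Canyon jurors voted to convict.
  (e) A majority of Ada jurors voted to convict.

(a) Boise: |A| = 9, |A ∩ B| = 8; needs |A ∩ B| = 8 — true.
(b) Owyhee: |A| = 8, |A ∩ B| = 5; needs |A ∩ B| ≥ |A ∖ B| — true.
(c) Elmore: |A| = 5, |A ∩ B| = 5; needs |A ∩ B| / |A| ≥ 3/5 — true.
(d) Canyon: |A| = 8, |A ∩ B| = 8; needs A ⊄ B (|A ∖ B| ≥ 1) — false.
(e) Ada: |A| = 7, |A ∩ B| = 6; needs |A ∩ B| > |A ∖ B| — true.

4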